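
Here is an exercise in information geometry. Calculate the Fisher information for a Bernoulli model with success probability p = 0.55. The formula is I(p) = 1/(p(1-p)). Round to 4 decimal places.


For Bernoulli(p), Fisher information is I(p) = 1/(p*(1-p)).
p = 0.55, 1-p = 0.45.
p*(1-p) = 0.2475.
I(p) = 1/0.2475 = 4.0404

4.0404


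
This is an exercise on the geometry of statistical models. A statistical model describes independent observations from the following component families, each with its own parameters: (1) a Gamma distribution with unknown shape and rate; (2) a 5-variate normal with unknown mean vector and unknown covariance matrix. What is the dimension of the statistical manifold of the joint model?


The dimension of a statistical manifold equals the number of free
(independent) real parameters of the model. For a product of independent
blocks the parameter counts add.
- Gamma (shape, rate): 2.
- 5-variate normal: 5 (mean) + 5*6/2 = 15 (symmetric covariance) = 20.
Total = 2 + 20 = 22.
Dimension = 22

22


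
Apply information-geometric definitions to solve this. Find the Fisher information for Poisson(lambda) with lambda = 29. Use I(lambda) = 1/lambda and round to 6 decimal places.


Fisher information for Poisson: I(lambda) = 1/lambda.
lambda = 29.
I(lambda) = 1/29 = 0.034483

0.034483


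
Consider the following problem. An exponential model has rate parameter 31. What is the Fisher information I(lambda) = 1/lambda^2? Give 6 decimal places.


Fisher information for exponential: I(lambda) = 1/lambda^2.
lambda = 31, lambda^2 = 961.
I = 1/961 = 0.001041

0.001041


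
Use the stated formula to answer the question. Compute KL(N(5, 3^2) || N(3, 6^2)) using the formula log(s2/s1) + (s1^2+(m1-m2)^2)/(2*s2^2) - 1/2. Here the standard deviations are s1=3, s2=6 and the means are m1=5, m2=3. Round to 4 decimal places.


KL divergence between normal distributions:
KL = log(s2/s1) + (s1^2 + (m1-m2)^2)/(2*s2^2) - 1/2.
log(6/3) = 0.693147.
(3^2 + (5-3)^2)/(2*6^2) = (9 + 4)/72 = 0.180556.
KL = 0.693147 + 0.180556 - 0.5 = 0.3737

0.3737


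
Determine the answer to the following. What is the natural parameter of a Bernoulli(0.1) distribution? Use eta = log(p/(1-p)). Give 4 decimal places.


Natural parameter for Bernoulli: eta = log(p/(1-p)).
p = 0.1, 1-p = 0.9.
p/(1-p) = 0.111111.
eta = log(0.111111) = -2.1972

-2.1972


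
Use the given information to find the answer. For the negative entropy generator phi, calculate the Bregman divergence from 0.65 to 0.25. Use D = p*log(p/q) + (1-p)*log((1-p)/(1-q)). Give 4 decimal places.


Bregman divergence with negative entropy generator:
D = p*log(p/q) + (1-p)*log((1-p)/(1-q)).
p = 0.65, q = 0.25.
p*log(p/q) = 0.65*log(0.65/0.25) = 0.621082.
(1-p)*log((1-p)/(1-q)) = 0.35*log(0.35/0.75) = -0.266749.
D = 0.621082 + -0.266749 = 0.3543

0.3543


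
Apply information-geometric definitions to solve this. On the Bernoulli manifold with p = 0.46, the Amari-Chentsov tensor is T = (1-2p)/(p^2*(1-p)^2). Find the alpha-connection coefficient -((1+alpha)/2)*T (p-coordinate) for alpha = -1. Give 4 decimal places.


Skewness (Amari-Chentsov) tensor: T = (1-2p)/(p^2*(1-p)^2).
p = 0.46, 1-2p = 0.08, p^2 = 0.2116, (1-p)^2 = 0.2916.
T = 0.08/(0.2116 * 0.2916) = 1.296543.
In the p-coordinate, Gamma^(alpha) = Gamma^(0) - (alpha/2)*T with Gamma^(0) = (1/2)*g'(p) = -T/2,
so Gamma^(alpha) = -((1+alpha)/2)*T.
alpha = -1, -(1+alpha)/2 = 0.0.
Gamma = 0.0 * 1.296543 = 0.0000

0.0000


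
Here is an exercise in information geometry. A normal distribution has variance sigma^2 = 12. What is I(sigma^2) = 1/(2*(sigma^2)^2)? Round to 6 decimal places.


Fisher information for variance: I(sigma^2) = 1/(2*sigma^4).
sigma^2 = 12, so sigma^4 = 144.
I = 1/(2*144) = 1/288 = 0.003472

0.003472


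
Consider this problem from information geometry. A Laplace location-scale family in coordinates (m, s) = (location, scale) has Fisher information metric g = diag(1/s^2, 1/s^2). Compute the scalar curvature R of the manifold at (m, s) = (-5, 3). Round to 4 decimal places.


The metric has the form g = (A dm^2 + B ds^2)/s^2 with A = 1, B = 1.
Substitute u = sqrt(A/B)*m: g = B*(du^2 + ds^2)/s^2, i.e. B times the
Poincare upper half-plane metric, which has constant Gaussian curvature -1.
Scaling a 2D metric by a constant c divides the Gaussian curvature by c,
so K = -1/B = -1/(1) = -1.0000 everywhere (the point (m, s) = (-5, 3) is irrelevant:
the curvature is constant).
Scalar curvature in dimension 2: R = 2K = -2/(1) = -2.0000.

-2.0000


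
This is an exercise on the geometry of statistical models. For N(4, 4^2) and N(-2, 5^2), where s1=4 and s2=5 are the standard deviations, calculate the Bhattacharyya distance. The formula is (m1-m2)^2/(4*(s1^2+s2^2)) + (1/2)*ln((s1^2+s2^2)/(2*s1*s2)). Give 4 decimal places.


Bhattacharyya distance between two Gaussians:
DB = (m1-m2)^2/(4*(s1^2+s2^2)) + (1/2)*ln((s1^2+s2^2)/(2*s1*s2)).
(m1-m2)^2 = (6)^2 = 36.
s1^2+s2^2 = 16 + 25 = 41.
term1 = 36/164 = 0.219512.
term2 = 0.5*ln(41/40.0) = 0.012346.
DB = 0.219512 + 0.012346 = 0.2319

0.2319


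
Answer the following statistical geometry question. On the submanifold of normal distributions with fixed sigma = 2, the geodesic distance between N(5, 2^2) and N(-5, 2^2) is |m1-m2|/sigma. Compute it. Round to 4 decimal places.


On the fixed-variance normal subfamily, geodesic distance = |m1-m2|/sigma.
|5 - -5| = 10.
sigma = 2.
d = 10/2 = 5.0000

5.0000


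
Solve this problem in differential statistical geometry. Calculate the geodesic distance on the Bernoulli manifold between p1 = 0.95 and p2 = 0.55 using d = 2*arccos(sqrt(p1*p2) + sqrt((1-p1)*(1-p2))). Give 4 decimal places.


Geodesic distance on Bernoulli manifold:
d(p1,p2) = 2*arccos(sqrt(p1*p2) + sqrt((1-p1)*(1-p2))).
sqrt(p1*p2) = sqrt(0.95*0.55) = 0.722842.
sqrt((1-p1)*(1-p2)) = sqrt(0.05*0.45) = 0.15.
arg = 0.722842 + 0.15 = 0.872842.
d = 2*arccos(0.872842) = 1.0196

1.0196


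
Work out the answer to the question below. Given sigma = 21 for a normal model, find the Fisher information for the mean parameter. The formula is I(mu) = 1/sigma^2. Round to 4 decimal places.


The Fisher information for the mean of a normal distribution is I(mu) = 1/sigma^2.
sigma = 21, so sigma^2 = 441.
I(mu) = 1/441 = 0.0023

0.0023


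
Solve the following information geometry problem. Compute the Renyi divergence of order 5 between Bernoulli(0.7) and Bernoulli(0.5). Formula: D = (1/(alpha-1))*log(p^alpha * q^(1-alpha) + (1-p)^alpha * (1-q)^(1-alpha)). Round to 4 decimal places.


Renyi divergence of order alpha between Bernoulli distributions:
D = (1/(alpha-1))*log(p^alpha * q^(1-alpha) + (1-p)^alpha * (1-q)^(1-alpha)).
alpha = 5, p = 0.7, q = 0.5.
p^alpha * q^(1-alpha) = 0.7^5 * 0.5^-4 = 2.68912.
(1-p)^alpha * (1-q)^(1-alpha) = 0.3^5 * 0.5^-4 = 0.03888.
sum = 2.68912 + 0.03888 = 2.728.
D = (1/4)*log(2.728) = 0.2509

0.2509


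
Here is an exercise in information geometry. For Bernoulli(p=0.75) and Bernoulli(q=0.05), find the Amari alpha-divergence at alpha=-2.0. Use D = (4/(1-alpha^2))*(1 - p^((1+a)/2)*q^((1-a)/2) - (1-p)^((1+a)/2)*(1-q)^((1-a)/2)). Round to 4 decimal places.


Amari alpha-divergence:
D = (4/(1-alpha^2))*(1 - p^((1+a)/2)*q^((1-a)/2) - (1-p)^((1+a)/2)*(1-q)^((1-a)/2)).
alpha = -2.0, p = 0.75, q = 0.05.
e1 = (1+alpha)/2 = -0.5, e2 = (1-alpha)/2 = 1.5.
t1 = p^e1 * q^e2 = 0.75^-0.5 * 0.05^1.5 = 0.01291.
t2 = (1-p)^e1 * (1-q)^e2 = 0.25^-0.5 * 0.95^1.5 = 1.851891.
4/(1-alpha^2) = -1.333333.
D = -1.333333*(1 - 0.01291 - 1.851891) = 1.1531

1.1531


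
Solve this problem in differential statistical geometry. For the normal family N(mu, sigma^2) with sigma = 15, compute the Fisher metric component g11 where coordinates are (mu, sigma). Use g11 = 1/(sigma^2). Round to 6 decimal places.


For the 2-parameter normal family, the Fisher metric has:
  g11 = 1/sigma^2, g22 = 2/sigma^2.
sigma = 15, sigma^2 = 225.
g11 = 0.004444

0.004444


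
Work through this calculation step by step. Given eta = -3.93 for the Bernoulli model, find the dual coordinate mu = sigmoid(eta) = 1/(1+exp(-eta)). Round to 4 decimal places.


Dual coordinate (expectation parameter) for Bernoulli:
mu = 1/(1+exp(-eta)).
eta = -3.93.
exp(-eta) = exp(3.93) = 50.906978.
mu = 1/(1+50.906978) = 0.0193

0.0193


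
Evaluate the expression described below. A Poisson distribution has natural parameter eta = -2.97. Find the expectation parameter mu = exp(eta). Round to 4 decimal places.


Expectation parameter for Poisson exponential family:
mu = exp(eta).
eta = -2.97.
mu = exp(-2.97) = 0.0513

0.0513


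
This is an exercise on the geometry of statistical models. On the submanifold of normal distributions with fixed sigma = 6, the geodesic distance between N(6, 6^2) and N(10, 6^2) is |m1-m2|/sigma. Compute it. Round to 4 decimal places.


On the fixed-variance normal subfamily, geodesic distance = |m1-m2|/sigma.
|6 - 10| = 4.
sigma = 6.
d = 4/6 = 0.6667

0.6667


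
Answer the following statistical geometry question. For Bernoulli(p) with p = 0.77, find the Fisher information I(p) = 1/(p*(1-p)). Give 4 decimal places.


For Bernoulli(p), Fisher information is I(p) = 1/(p*(1-p)).
p = 0.77, 1-p = 0.23.
p*(1-p) = 0.1771.
I(p) = 1/0.1771 = 5.6465

5.6465


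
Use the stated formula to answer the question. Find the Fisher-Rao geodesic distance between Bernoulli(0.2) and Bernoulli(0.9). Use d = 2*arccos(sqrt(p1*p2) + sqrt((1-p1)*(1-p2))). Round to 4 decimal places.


Geodesic distance on Bernoulli manifold:
d(p1,p2) = 2*arccos(sqrt(p1*p2) + sqrt((1-p1)*(1-p2))).
sqrt(p1*p2) = sqrt(0.2*0.9) = 0.424264.
sqrt((1-p1)*(1-p2)) = sqrt(0.8*0.1) = 0.282843.
arg = 0.424264 + 0.282843 = 0.707107.
d = 2*arccos(0.707107) = 1.5708

1.5708


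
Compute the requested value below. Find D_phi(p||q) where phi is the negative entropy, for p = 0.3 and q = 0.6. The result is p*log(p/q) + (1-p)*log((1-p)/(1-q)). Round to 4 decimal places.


Bregman divergence with negative entropy generator:
D = p*log(p/q) + (1-p)*log((1-p)/(1-q)).
p = 0.3, q = 0.6.
p*log(p/q) = 0.3*log(0.3/0.6) = -0.207944.
(1-p)*log((1-p)/(1-q)) = 0.7*log(0.7/0.4) = 0.391731.
D = -0.207944 + 0.391731 = 0.1838

0.1838


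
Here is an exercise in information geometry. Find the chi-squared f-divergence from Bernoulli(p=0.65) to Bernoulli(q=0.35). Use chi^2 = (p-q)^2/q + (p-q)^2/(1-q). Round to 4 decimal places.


Chi-squared divergence between Bernoulli distributions:
chi^2 = (p-q)^2/q + (p-q)^2/(1-q).
p = 0.65, q = 0.35, p-q = 0.3.
(p-q)^2 = 0.09.
term1 = 0.09/0.35 = 0.257143.
term2 = 0.09/0.65 = 0.138462.
chi^2 = 0.257143 + 0.138462 = 0.3956

0.3956


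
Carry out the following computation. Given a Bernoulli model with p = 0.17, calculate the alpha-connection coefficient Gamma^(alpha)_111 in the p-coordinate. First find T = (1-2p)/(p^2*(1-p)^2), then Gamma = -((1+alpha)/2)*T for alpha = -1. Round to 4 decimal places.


Skewness (Amari-Chentsov) tensor: T = (1-2p)/(p^2*(1-p)^2).
p = 0.17, 1-2p = 0.66, p^2 = 0.0289, (1-p)^2 = 0.6889.
T = 0.66/(0.0289 * 0.6889) = 33.150487.
In the p-coordinate, Gamma^(alpha) = Gamma^(0) - (alpha/2)*T with Gamma^(0) = (1/2)*g'(p) = -T/2,
so Gamma^(alpha) = -((1+alpha)/2)*T.
alpha = -1, -(1+alpha)/2 = 0.0.
Gamma = 0.0 * 33.150487 = 0.0000

0.0000


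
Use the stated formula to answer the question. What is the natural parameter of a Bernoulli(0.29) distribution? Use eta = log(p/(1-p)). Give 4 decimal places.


Natural parameter for Bernoulli: eta = log(p/(1-p)).
p = 0.29, 1-p = 0.71.
p/(1-p) = 0.408451.
eta = log(0.408451) = -0.8954

-0.8954


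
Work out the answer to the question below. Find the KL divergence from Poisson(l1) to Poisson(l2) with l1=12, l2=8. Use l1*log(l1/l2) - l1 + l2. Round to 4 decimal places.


KL divergence for Poisson:
KL = l1*log(l1/l2) - l1 + l2.
l1 = 12, l2 = 8.
log(12/8) = 0.405465.
l1*log(l1/l2) = 12 * 0.405465 = 4.865581.
KL = 4.865581 - 12 + 8 = 0.8656

0.8656


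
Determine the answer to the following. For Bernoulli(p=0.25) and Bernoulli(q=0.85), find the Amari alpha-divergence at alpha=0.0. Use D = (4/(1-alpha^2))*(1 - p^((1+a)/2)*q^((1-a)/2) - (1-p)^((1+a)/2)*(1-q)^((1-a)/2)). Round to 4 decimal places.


Amari alpha-divergence:
D = (4/(1-alpha^2))*(1 - p^((1+a)/2)*q^((1-a)/2) - (1-p)^((1+a)/2)*(1-q)^((1-a)/2)).
alpha = 0.0, p = 0.25, q = 0.85.
e1 = (1+alpha)/2 = 0.5, e2 = (1-alpha)/2 = 0.5.
t1 = p^e1 * q^e2 = 0.25^0.5 * 0.85^0.5 = 0.460977.
t2 = (1-p)^e1 * (1-q)^e2 = 0.75^0.5 * 0.15^0.5 = 0.33541.
4/(1-alpha^2) = 4.0.
D = 4.0*(1 - 0.460977 - 0.33541) = 0.8145

0.8145


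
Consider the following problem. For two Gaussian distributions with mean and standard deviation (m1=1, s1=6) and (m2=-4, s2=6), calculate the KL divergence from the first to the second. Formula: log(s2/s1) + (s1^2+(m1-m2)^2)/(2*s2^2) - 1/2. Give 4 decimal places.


KL divergence between normal distributions:
KL = log(s2/s1) + (s1^2 + (m1-m2)^2)/(2*s2^2) - 1/2.
log(6/6) = 0.0.
(6^2 + (1--4)^2)/(2*6^2) = (36 + 25)/72 = 0.847222.
KL = 0.0 + 0.847222 - 0.5 = 0.3472

0.3472


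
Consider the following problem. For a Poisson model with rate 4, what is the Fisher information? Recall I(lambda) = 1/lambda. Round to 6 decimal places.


Fisher information for Poisson: I(lambda) = 1/lambda.
lambda = 4.
I(lambda) = 1/4 = 0.250000

0.250000


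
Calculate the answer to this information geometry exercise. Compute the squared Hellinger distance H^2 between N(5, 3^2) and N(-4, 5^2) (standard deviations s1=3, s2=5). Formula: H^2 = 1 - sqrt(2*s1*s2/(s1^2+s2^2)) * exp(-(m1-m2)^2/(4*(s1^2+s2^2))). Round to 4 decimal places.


Squared Hellinger distance for Gaussians:
H^2 = 1 - sqrt(2*s1*s2/(s1^2+s2^2)) * exp(-(m1-m2)^2/(4*(s1^2+s2^2))).
s1^2 = 9, s2^2 = 25, s1^2+s2^2 = 34.
sqrt(2*3*5/(34)) = 0.939336.
(m1-m2)^2 = (9)^2 = 81.
exp(-81/(4*34)) = exp(-0.595588) = 0.551238.
H^2 = 1 - 0.939336*0.551238 = 0.4822

0.4822


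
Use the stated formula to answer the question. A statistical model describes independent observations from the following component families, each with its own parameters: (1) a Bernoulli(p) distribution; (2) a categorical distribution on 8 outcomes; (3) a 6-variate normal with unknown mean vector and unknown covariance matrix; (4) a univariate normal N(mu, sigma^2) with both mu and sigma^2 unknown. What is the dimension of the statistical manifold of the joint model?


The dimension of a statistical manifold equals the number of free
(independent) real parameters of the model. For a product of independent
blocks the parameter counts add.
- Bernoulli (p): 1.
- categorical on 8 outcomes (probabilities sum to 1): 8-1 = 7.
- 6-variate normal: 6 (mean) + 6*7/2 = 21 (symmetric covariance) = 27.
- normal (mu, sigma^2): 2.
Total = 1 + 7 + 27 + 2 = 37.
Dimension = 37

37


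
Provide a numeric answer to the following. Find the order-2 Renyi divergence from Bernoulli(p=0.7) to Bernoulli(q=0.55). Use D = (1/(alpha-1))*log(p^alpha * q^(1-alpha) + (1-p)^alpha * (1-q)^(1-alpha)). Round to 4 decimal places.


Renyi divergence of order alpha between Bernoulli distributions:
D = (1/(alpha-1))*log(p^alpha * q^(1-alpha) + (1-p)^alpha * (1-q)^(1-alpha)).
alpha = 2, p = 0.7, q = 0.55.
p^alpha * q^(1-alpha) = 0.7^2 * 0.55^-1 = 0.890909.
(1-p)^alpha * (1-q)^(1-alpha) = 0.3^2 * 0.45^-1 = 0.2.
sum = 0.890909 + 0.2 = 1.090909.
D = (1/1)*log(1.090909) = 0.0870

0.0870


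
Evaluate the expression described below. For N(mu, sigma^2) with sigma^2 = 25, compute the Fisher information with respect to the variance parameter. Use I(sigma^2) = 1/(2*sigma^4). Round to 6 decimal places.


Fisher information for variance: I(sigma^2) = 1/(2*sigma^4).
sigma^2 = 25, so sigma^4 = 625.
I = 1/(2*625) = 1/1250 = 0.000800

0.000800


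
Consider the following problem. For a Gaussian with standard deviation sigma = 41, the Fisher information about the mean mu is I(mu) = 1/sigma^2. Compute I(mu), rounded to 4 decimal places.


The Fisher information for the mean of a normal distribution is I(mu) = 1/sigma^2.
sigma = 41, so sigma^2 = 1681.
I(mu) = 1/1681 = 0.0006

0.0006


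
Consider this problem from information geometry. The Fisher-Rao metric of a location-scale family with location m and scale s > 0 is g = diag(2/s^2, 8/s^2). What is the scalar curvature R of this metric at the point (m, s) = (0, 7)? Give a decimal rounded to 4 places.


The metric has the form g = (A dm^2 + B ds^2)/s^2 with A = 2, B = 8.
Substitute u = sqrt(A/B)*m: g = B*(du^2 + ds^2)/s^2, i.e. B times the
Poincare upper half-plane metric, which has constant Gaussian curvature -1.
Scaling a 2D metric by a constant c divides the Gaussian curvature by c,
so K = -1/B = -1/(8) = -0.1250 everywhere (the point (m, s) = (0, 7) is irrelevant:
the curvature is constant).
Scalar curvature in dimension 2: R = 2K = -2/(8) = -0.2500.

-0.2500


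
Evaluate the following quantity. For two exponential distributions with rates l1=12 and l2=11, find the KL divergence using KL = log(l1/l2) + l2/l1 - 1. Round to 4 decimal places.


KL divergence for exponential family:
KL = log(l1/l2) + l2/l1 - 1.
log(12/11) = 0.087011.
11/12 = 0.916667.
KL = 0.087011 + 0.916667 - 1 = 0.0037

0.0037


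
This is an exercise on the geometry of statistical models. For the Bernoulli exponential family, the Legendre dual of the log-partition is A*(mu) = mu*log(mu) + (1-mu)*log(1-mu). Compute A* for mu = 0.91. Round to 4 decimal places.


Legendre transform for Bernoulli:
A*(mu) = mu*log(mu) + (1-mu)*log(1-mu).
mu = 0.91, 1-mu = 0.09.
mu*log(mu) = 0.91*log(0.91) = -0.085823.
(1-mu)*log(1-mu) = 0.09*log(0.09) = -0.216715.
A* = -0.085823 + -0.216715 = -0.3025

-0.3025


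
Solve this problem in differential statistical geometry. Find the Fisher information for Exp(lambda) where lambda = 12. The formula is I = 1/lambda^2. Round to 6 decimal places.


Fisher information for exponential: I(lambda) = 1/lambda^2.
lambda = 12, lambda^2 = 144.
I = 1/144 = 0.006944

0.006944


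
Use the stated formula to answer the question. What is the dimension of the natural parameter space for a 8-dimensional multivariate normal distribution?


Exponential family dimension calculation:
For 8-dim MVN: mean has 8 params, covariance has 8*9/2 = 36 unique entries.
Total dim = 8 + 36 = 44.

44


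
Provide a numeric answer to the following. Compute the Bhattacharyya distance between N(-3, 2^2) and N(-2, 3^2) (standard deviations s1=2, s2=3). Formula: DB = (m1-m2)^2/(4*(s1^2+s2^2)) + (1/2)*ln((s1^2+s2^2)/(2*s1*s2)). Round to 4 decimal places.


Bhattacharyya distance between two Gaussians:
DB = (m1-m2)^2/(4*(s1^2+s2^2)) + (1/2)*ln((s1^2+s2^2)/(2*s1*s2)).
(m1-m2)^2 = (-1)^2 = 1.
s1^2+s2^2 = 4 + 9 = 13.
term1 = 1/52 = 0.019231.
term2 = 0.5*ln(13/12.0) = 0.040021.
DB = 0.019231 + 0.040021 = 0.0593

0.0593


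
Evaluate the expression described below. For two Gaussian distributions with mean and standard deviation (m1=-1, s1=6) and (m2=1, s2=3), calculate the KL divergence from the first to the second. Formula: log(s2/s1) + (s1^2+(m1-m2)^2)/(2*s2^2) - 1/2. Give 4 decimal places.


KL divergence between normal distributions:
KL = log(s2/s1) + (s1^2 + (m1-m2)^2)/(2*s2^2) - 1/2.
log(3/6) = -0.693147.
(6^2 + (-1-1)^2)/(2*3^2) = (36 + 4)/18 = 2.222222.
KL = -0.693147 + 2.222222 - 0.5 = 1.0291

1.0291


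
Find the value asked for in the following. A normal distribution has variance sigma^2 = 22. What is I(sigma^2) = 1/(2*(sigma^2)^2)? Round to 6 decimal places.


Fisher information for variance: I(sigma^2) = 1/(2*sigma^4).
sigma^2 = 22, so sigma^4 = 484.
I = 1/(2*484) = 1/968 = 0.001033

0.001033


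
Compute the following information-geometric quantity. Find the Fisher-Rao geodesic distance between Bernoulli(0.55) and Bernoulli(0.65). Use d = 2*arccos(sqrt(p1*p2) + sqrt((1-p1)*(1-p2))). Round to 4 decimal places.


Geodesic distance on Bernoulli manifold:
d(p1,p2) = 2*arccos(sqrt(p1*p2) + sqrt((1-p1)*(1-p2))).
sqrt(p1*p2) = sqrt(0.55*0.65) = 0.597913.
sqrt((1-p1)*(1-p2)) = sqrt(0.45*0.35) = 0.396863.
arg = 0.597913 + 0.396863 = 0.994776.
d = 2*arccos(0.994776) = 0.2045

0.2045


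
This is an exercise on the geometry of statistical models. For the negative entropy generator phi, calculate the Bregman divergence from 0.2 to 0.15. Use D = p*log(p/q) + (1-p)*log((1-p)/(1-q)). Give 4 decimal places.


Bregman divergence with negative entropy generator:
D = p*log(p/q) + (1-p)*log((1-p)/(1-q)).
p = 0.2, q = 0.15.
p*log(p/q) = 0.2*log(0.2/0.15) = 0.057536.
(1-p)*log((1-p)/(1-q)) = 0.8*log(0.8/0.85) = -0.0485.
D = 0.057536 + -0.0485 = 0.0090

0.0090


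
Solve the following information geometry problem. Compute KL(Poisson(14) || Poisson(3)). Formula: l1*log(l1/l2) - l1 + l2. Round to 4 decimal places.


KL divergence for Poisson:
KL = l1*log(l1/l2) - l1 + l2.
l1 = 14, l2 = 3.
log(14/3) = 1.540445.
l1*log(l1/l2) = 14 * 1.540445 = 21.566231.
KL = 21.566231 - 14 + 3 = 10.5662

10.5662


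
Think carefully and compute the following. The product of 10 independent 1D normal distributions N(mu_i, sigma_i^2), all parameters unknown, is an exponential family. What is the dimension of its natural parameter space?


Exponential family dimension calculation:
Each univariate normal has two natural parameters (mu/sigma^2 and -1/(2 sigma^2)).
With 10 independent components, dim = 2 * 10 = 20.

20


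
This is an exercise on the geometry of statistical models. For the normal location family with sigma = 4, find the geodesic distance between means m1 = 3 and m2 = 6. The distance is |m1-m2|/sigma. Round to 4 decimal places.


On the fixed-variance normal subfamily, geodesic distance = |m1-m2|/sigma.
|3 - 6| = 3.
sigma = 4.
d = 3/4 = 0.7500

0.7500


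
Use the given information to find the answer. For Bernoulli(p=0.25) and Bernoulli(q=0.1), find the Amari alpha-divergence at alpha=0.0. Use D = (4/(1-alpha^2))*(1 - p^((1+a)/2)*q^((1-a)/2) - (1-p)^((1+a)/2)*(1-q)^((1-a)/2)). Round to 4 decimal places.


Amari alpha-divergence:
D = (4/(1-alpha^2))*(1 - p^((1+a)/2)*q^((1-a)/2) - (1-p)^((1+a)/2)*(1-q)^((1-a)/2)).
alpha = 0.0, p = 0.25, q = 0.1.
e1 = (1+alpha)/2 = 0.5, e2 = (1-alpha)/2 = 0.5.
t1 = p^e1 * q^e2 = 0.25^0.5 * 0.1^0.5 = 0.158114.
t2 = (1-p)^e1 * (1-q)^e2 = 0.75^0.5 * 0.9^0.5 = 0.821584.
4/(1-alpha^2) = 4.0.
D = 4.0*(1 - 0.158114 - 0.821584) = 0.0812

0.0812


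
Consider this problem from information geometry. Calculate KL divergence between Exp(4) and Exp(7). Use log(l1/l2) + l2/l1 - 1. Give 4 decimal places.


KL divergence for exponential family:
KL = log(l1/l2) + l2/l1 - 1.
log(4/7) = -0.559616.
7/4 = 1.75.
KL = -0.559616 + 1.75 - 1 = 0.1904

0.1904


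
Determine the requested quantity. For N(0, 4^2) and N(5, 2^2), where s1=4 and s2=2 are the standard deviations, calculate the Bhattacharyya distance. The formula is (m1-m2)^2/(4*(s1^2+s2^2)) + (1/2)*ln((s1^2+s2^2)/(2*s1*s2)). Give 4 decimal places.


Bhattacharyya distance between two Gaussians:
DB = (m1-m2)^2/(4*(s1^2+s2^2)) + (1/2)*ln((s1^2+s2^2)/(2*s1*s2)).
(m1-m2)^2 = (-5)^2 = 25.
s1^2+s2^2 = 16 + 4 = 20.
term1 = 25/80 = 0.3125.
term2 = 0.5*ln(20/16.0) = 0.111572.
DB = 0.3125 + 0.111572 = 0.4241

0.4241


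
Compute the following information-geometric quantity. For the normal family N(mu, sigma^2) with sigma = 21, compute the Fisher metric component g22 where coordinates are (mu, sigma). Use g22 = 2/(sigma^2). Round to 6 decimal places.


For the 2-parameter normal family, the Fisher metric has:
  g11 = 1/sigma^2, g22 = 2/sigma^2.
sigma = 21, sigma^2 = 441.
g22 = 0.004535

0.004535


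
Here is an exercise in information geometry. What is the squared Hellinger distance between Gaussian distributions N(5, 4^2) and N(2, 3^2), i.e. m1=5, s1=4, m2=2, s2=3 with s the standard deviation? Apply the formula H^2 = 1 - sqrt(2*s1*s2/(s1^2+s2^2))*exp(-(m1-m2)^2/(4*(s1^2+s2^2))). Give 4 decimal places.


Squared Hellinger distance for Gaussians:
H^2 = 1 - sqrt(2*s1*s2/(s1^2+s2^2)) * exp(-(m1-m2)^2/(4*(s1^2+s2^2))).
s1^2 = 16, s2^2 = 9, s1^2+s2^2 = 25.
sqrt(2*4*3/(25)) = 0.979796.
(m1-m2)^2 = (3)^2 = 9.
exp(-9/(4*25)) = exp(-0.09) = 0.913931.
H^2 = 1 - 0.979796*0.913931 = 0.1045

0.1045


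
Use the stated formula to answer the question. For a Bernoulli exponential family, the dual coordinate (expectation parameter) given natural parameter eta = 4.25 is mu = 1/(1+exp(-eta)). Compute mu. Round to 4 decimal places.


Dual coordinate (expectation parameter) for Bernoulli:
mu = 1/(1+exp(-eta)).
eta = 4.25.
exp(-eta) = exp(-4.25) = 0.014264.
mu = 1/(1+0.014264) = 0.9859

0.9859


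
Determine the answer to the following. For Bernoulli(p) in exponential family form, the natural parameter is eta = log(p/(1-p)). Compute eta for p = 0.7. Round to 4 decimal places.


Natural parameter for Bernoulli: eta = log(p/(1-p)).
p = 0.7, 1-p = 0.3.
p/(1-p) = 2.333333.
eta = log(2.333333) = 0.8473

0.8473


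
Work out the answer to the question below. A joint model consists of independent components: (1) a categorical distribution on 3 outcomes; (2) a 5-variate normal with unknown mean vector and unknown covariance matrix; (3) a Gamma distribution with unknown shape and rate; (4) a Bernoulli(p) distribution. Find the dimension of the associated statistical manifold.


The dimension of a statistical manifold equals the number of free
(independent) real parameters of the model. For a product of independent
blocks the parameter counts add.
- categorical on 3 outcomes (probabilities sum to 1): 3-1 = 2.
- 5-variate normal: 5 (mean) + 5*6/2 = 15 (symmetric covariance) = 20.
- Gamma (shape, rate): 2.
- Bernoulli (p): 1.
Total = 2 + 20 + 2 + 1 = 25.
Dimension = 25

25


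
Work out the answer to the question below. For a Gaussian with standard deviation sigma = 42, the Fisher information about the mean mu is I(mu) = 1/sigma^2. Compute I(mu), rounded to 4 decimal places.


The Fisher information for the mean of a normal distribution is I(mu) = 1/sigma^2.
sigma = 42, so sigma^2 = 1764.
I(mu) = 1/1764 = 0.0006

0.0006


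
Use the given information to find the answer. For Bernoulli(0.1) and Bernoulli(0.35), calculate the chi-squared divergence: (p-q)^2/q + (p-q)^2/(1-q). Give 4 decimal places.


Chi-squared divergence between Bernoulli distributions:
chi^2 = (p-q)^2/q + (p-q)^2/(1-q).
p = 0.1, q = 0.35, p-q = -0.25.
(p-q)^2 = 0.0625.
term1 = 0.0625/0.35 = 0.178571.
term2 = 0.0625/0.65 = 0.096154.
chi^2 = 0.178571 + 0.096154 = 0.2747

0.2747


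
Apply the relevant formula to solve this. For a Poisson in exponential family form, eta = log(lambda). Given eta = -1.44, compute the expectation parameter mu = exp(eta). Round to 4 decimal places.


Expectation parameter for Poisson exponential family:
mu = exp(eta).
eta = -1.44.
mu = exp(-1.44) = 0.2369

0.2369


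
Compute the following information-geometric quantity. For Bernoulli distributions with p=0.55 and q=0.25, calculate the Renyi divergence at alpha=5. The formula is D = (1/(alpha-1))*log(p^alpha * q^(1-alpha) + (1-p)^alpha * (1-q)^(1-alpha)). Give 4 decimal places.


Renyi divergence of order alpha between Bernoulli distributions:
D = (1/(alpha-1))*log(p^alpha * q^(1-alpha) + (1-p)^alpha * (1-q)^(1-alpha)).
alpha = 5, p = 0.55, q = 0.25.
p^alpha * q^(1-alpha) = 0.55^5 * 0.25^-4 = 12.88408.
(1-p)^alpha * (1-q)^(1-alpha) = 0.45^5 * 0.75^-4 = 0.05832.
sum = 12.88408 + 0.05832 = 12.9424.
D = (1/4)*log(12.9424) = 0.6401

0.6401


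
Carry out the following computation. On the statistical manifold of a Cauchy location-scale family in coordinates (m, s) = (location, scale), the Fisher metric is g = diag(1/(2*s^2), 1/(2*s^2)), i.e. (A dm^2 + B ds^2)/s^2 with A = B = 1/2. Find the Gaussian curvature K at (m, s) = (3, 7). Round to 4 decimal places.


The metric has the form g = (A dm^2 + B ds^2)/s^2 with A = 1/2, B = 1/2.
Substitute u = sqrt(A/B)*m: g = B*(du^2 + ds^2)/s^2, i.e. B times the
Poincare upper half-plane metric, which has constant Gaussian curvature -1.
Scaling a 2D metric by a constant c divides the Gaussian curvature by c,
so K = -1/B = -1/(1/2) = -2.0000 everywhere (the point (m, s) = (3, 7) is irrelevant:
the curvature is constant).
The requested Gaussian curvature is K = -2.0000.

-2.0000


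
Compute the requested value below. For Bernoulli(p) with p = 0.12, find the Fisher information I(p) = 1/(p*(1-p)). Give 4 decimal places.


For Bernoulli(p), Fisher information is I(p) = 1/(p*(1-p)).
p = 0.12, 1-p = 0.88.
p*(1-p) = 0.1056.
I(p) = 1/0.1056 = 9.4697

9.4697


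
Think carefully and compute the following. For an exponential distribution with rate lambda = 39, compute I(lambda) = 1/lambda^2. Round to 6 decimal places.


Fisher information for exponential: I(lambda) = 1/lambda^2.
lambda = 39, lambda^2 = 1521.
I = 1/1521 = 0.000657

0.000657


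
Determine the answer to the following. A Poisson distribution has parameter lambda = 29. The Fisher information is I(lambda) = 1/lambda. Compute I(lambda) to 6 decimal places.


Fisher information for Poisson: I(lambda) = 1/lambda.
lambda = 29.
I(lambda) = 1/29 = 0.034483

0.034483


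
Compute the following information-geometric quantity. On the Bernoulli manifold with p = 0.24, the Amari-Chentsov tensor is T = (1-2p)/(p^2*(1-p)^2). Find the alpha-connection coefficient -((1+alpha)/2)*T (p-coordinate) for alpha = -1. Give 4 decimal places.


Skewness (Amari-Chentsov) tensor: T = (1-2p)/(p^2*(1-p)^2).
p = 0.24, 1-2p = 0.52, p^2 = 0.0576, (1-p)^2 = 0.5776.
T = 0.52/(0.0576 * 0.5776) = 15.629809.
In the p-coordinate, Gamma^(alpha) = Gamma^(0) - (alpha/2)*T with Gamma^(0) = (1/2)*g'(p) = -T/2,
so Gamma^(alpha) = -((1+alpha)/2)*T.
alpha = -1, -(1+alpha)/2 = 0.0.
Gamma = 0.0 * 15.629809 = 0.0000

0.0000


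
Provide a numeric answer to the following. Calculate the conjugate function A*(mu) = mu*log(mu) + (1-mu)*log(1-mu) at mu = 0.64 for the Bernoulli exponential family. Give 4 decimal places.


Legendre transform for Bernoulli:
A*(mu) = mu*log(mu) + (1-mu)*log(1-mu).
mu = 0.64, 1-mu = 0.36.
mu*log(mu) = 0.64*log(0.64) = -0.285624.
(1-mu)*log(1-mu) = 0.36*log(0.36) = -0.367794.
A* = -0.285624 + -0.367794 = -0.6534

-0.6534


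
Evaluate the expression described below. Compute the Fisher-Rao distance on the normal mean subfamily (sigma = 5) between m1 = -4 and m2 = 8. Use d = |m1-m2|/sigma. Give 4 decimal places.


On the fixed-variance normal subfamily, geodesic distance = |m1-m2|/sigma.
|-4 - 8| = 12.
sigma = 5.
d = 12/5 = 2.4000

2.4000


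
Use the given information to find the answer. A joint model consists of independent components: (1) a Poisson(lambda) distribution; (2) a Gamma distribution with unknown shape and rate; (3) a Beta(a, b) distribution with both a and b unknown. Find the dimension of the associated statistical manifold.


The dimension of a statistical manifold equals the number of free
(independent) real parameters of the model. For a product of independent
blocks the parameter counts add.
- Poisson (lambda): 1.
- Gamma (shape, rate): 2.
- Beta (a, b): 2.
Total = 1 + 2 + 2 = 5.
Dimension = 5

5


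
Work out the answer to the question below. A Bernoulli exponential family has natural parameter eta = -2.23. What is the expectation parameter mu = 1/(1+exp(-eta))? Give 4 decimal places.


Dual coordinate (expectation parameter) for Bernoulli:
mu = 1/(1+exp(-eta)).
eta = -2.23.
exp(-eta) = exp(2.23) = 9.299866.
mu = 1/(1+9.299866) = 0.0971

0.0971


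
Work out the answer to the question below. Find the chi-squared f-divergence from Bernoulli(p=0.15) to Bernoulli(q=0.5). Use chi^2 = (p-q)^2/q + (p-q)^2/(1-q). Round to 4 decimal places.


Chi-squared divergence between Bernoulli distributions:
chi^2 = (p-q)^2/q + (p-q)^2/(1-q).
p = 0.15, q = 0.5, p-q = -0.35.
(p-q)^2 = 0.1225.
term1 = 0.1225/0.5 = 0.245.
term2 = 0.1225/0.5 = 0.245.
chi^2 = 0.245 + 0.245 = 0.4900

0.4900


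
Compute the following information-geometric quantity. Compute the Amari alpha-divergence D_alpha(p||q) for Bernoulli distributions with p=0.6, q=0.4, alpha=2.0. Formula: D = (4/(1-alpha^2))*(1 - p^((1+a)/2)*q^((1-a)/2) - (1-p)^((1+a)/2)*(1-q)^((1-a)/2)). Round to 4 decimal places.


Amari alpha-divergence:
D = (4/(1-alpha^2))*(1 - p^((1+a)/2)*q^((1-a)/2) - (1-p)^((1+a)/2)*(1-q)^((1-a)/2)).
alpha = 2.0, p = 0.6, q = 0.4.
e1 = (1+alpha)/2 = 1.5, e2 = (1-alpha)/2 = -0.5.
t1 = p^e1 * q^e2 = 0.6^1.5 * 0.4^-0.5 = 0.734847.
t2 = (1-p)^e1 * (1-q)^e2 = 0.4^1.5 * 0.6^-0.5 = 0.326599.
4/(1-alpha^2) = -1.333333.
D = -1.333333*(1 - 0.734847 - 0.326599) = 0.0819

0.0819


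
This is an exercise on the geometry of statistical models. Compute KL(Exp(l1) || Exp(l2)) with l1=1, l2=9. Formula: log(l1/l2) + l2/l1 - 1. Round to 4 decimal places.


KL divergence for exponential family:
KL = log(l1/l2) + l2/l1 - 1.
log(1/9) = -2.197225.
9/1 = 9.0.
KL = -2.197225 + 9.0 - 1 = 5.8028

5.8028


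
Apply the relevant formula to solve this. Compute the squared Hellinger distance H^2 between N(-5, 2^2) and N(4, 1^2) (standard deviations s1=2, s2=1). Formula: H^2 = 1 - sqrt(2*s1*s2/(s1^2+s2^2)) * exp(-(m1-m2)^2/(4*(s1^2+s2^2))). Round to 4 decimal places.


Squared Hellinger distance for Gaussians:
H^2 = 1 - sqrt(2*s1*s2/(s1^2+s2^2)) * exp(-(m1-m2)^2/(4*(s1^2+s2^2))).
s1^2 = 4, s2^2 = 1, s1^2+s2^2 = 5.
sqrt(2*2*1/(5)) = 0.894427.
(m1-m2)^2 = (-9)^2 = 81.
exp(-81/(4*5)) = exp(-4.05) = 0.017422.
H^2 = 1 - 0.894427*0.017422 = 0.9844

0.9844


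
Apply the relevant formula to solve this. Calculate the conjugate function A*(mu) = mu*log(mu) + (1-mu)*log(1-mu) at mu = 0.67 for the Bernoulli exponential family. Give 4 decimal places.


Legendre transform for Bernoulli:
A*(mu) = mu*log(mu) + (1-mu)*log(1-mu).
mu = 0.67, 1-mu = 0.33.
mu*log(mu) = 0.67*log(0.67) = -0.26832.
(1-mu)*log(1-mu) = 0.33*log(0.33) = -0.365859.
A* = -0.26832 + -0.365859 = -0.6342

-0.6342


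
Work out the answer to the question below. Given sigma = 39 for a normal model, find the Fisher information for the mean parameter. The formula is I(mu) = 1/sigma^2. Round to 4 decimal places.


The Fisher information for the mean of a normal distribution is I(mu) = 1/sigma^2.
sigma = 39, so sigma^2 = 1521.
I(mu) = 1/1521 = 0.0007

0.0007


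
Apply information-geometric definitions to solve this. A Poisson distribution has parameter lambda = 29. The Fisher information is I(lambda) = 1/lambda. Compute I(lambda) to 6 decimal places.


Fisher information for Poisson: I(lambda) = 1/lambda.
lambda = 29.
I(lambda) = 1/29 = 0.034483

0.034483


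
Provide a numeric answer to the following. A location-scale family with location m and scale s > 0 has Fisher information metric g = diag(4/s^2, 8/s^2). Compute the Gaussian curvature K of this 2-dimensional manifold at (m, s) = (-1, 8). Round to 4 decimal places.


The metric has the form g = (A dm^2 + B ds^2)/s^2 with A = 4, B = 8.
Substitute u = sqrt(A/B)*m: g = B*(du^2 + ds^2)/s^2, i.e. B times the
Poincare upper half-plane metric, which has constant Gaussian curvature -1.
Scaling a 2D metric by a constant c divides the Gaussian curvature by c,
so K = -1/B = -1/(8) = -0.1250 everywhere (the point (m, s) = (-1, 8) is irrelevant:
the curvature is constant).
The requested Gaussian curvature is K = -0.1250.

-0.1250


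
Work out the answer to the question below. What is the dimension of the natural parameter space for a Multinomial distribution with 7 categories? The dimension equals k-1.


Exponential family dimension calculation:
For Multinomial with k=7 categories, dim = k-1 = 6.

6


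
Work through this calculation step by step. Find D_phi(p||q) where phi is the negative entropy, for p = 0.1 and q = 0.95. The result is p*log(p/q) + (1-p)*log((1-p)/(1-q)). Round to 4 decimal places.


Bregman divergence with negative entropy generator:
D = p*log(p/q) + (1-p)*log((1-p)/(1-q)).
p = 0.1, q = 0.95.
p*log(p/q) = 0.1*log(0.1/0.95) = -0.225129.
(1-p)*log((1-p)/(1-q)) = 0.9*log(0.9/0.05) = 2.601335.
D = -0.225129 + 2.601335 = 2.3762

2.3762


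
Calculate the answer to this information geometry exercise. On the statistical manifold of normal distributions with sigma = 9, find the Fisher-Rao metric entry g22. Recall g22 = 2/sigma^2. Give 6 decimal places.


For the 2-parameter normal family, the Fisher metric has:
  g11 = 1/sigma^2, g22 = 2/sigma^2.
sigma = 9, sigma^2 = 81.
g22 = 0.024691

0.024691


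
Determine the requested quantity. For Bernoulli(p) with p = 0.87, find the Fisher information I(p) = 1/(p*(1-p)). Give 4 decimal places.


For Bernoulli(p), Fisher information is I(p) = 1/(p*(1-p)).
p = 0.87, 1-p = 0.13.
p*(1-p) = 0.1131.
I(p) = 1/0.1131 = 8.8417

8.8417


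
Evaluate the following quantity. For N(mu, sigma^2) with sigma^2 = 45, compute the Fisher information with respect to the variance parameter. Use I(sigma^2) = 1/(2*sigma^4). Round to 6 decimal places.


Fisher information for variance: I(sigma^2) = 1/(2*sigma^4).
sigma^2 = 45, so sigma^4 = 2025.
I = 1/(2*2025) = 1/4050 = 0.000247

0.000247


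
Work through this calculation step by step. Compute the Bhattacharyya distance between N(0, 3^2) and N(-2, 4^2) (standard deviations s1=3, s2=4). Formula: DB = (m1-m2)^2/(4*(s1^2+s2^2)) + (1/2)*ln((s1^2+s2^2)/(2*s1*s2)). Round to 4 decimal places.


Bhattacharyya distance between two Gaussians:
DB = (m1-m2)^2/(4*(s1^2+s2^2)) + (1/2)*ln((s1^2+s2^2)/(2*s1*s2)).
(m1-m2)^2 = (2)^2 = 4.
s1^2+s2^2 = 9 + 16 = 25.
term1 = 4/100 = 0.04.
term2 = 0.5*ln(25/24.0) = 0.020411.
DB = 0.04 + 0.020411 = 0.0604

0.0604


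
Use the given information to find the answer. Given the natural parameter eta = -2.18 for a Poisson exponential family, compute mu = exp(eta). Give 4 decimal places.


Expectation parameter for Poisson exponential family:
mu = exp(eta).
eta = -2.18.
mu = exp(-2.18) = 0.1130

0.1130


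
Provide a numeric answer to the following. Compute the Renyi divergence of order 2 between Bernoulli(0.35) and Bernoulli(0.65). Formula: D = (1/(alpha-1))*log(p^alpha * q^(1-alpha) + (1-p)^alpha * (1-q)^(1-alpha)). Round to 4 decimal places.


Renyi divergence of order alpha between Bernoulli distributions:
D = (1/(alpha-1))*log(p^alpha * q^(1-alpha) + (1-p)^alpha * (1-q)^(1-alpha)).
alpha = 2, p = 0.35, q = 0.65.
p^alpha * q^(1-alpha) = 0.35^2 * 0.65^-1 = 0.188462.
(1-p)^alpha * (1-q)^(1-alpha) = 0.65^2 * 0.35^-1 = 1.207143.
sum = 0.188462 + 1.207143 = 1.395604.
D = (1/1)*log(1.395604) = 0.3333

0.3333


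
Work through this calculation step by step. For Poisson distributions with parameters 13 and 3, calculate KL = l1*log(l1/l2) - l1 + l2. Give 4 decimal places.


KL divergence for Poisson:
KL = l1*log(l1/l2) - l1 + l2.
l1 = 13, l2 = 3.
log(13/3) = 1.466337.
l1*log(l1/l2) = 13 * 1.466337 = 19.062382.
KL = 19.062382 - 13 + 3 = 9.0624

9.0624


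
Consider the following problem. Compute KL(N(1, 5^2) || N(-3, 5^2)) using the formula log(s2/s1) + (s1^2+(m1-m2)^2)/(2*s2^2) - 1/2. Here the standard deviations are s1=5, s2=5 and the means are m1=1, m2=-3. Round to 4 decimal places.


KL divergence between normal distributions:
KL = log(s2/s1) + (s1^2 + (m1-m2)^2)/(2*s2^2) - 1/2.
log(5/5) = 0.0.
(5^2 + (1--3)^2)/(2*5^2) = (25 + 16)/50 = 0.82.
KL = 0.0 + 0.82 - 0.5 = 0.3200

0.3200


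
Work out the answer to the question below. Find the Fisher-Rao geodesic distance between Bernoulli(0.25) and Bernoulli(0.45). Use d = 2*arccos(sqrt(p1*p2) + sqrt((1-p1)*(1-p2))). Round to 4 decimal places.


Geodesic distance on Bernoulli manifold:
d(p1,p2) = 2*arccos(sqrt(p1*p2) + sqrt((1-p1)*(1-p2))).
sqrt(p1*p2) = sqrt(0.25*0.45) = 0.33541.
sqrt((1-p1)*(1-p2)) = sqrt(0.75*0.55) = 0.642262.
arg = 0.33541 + 0.642262 = 0.977672.
d = 2*arccos(0.977672) = 0.4234

0.4234


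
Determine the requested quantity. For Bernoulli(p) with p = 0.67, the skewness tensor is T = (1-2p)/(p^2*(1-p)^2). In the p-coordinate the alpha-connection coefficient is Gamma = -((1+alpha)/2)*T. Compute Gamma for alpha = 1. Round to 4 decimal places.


Skewness (Amari-Chentsov) tensor: T = (1-2p)/(p^2*(1-p)^2).
p = 0.67, 1-2p = -0.34, p^2 = 0.4489, (1-p)^2 = 0.1089.
T = -0.34/(0.4489 * 0.1089) = -6.955069.
In the p-coordinate, Gamma^(alpha) = Gamma^(0) - (alpha/2)*T with Gamma^(0) = (1/2)*g'(p) = -T/2,
so Gamma^(alpha) = -((1+alpha)/2)*T.
alpha = 1, -(1+alpha)/2 = -1.0.
Gamma = -1.0 * -6.955069 = 6.9551

6.9551
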